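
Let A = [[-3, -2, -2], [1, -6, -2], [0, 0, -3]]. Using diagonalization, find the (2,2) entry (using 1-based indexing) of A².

Characteristic polynomial: r^3 + 12r^2 + 47r + 60 = (r + 3)(r + 4)(r + 5), so the eigenvalues are -5, -4, -3.
r=-3: eigenvector (-1, -1, 1).
r=-4: eigenvector (-2, -1, 0).
r=-5: eigenvector (1, 1, 0).
P = [[-1, -2, 1], [-1, -1, 1], [1, 0, 0]], D = diag(-3, -4, -5), P⁻¹ = [[0, 0, 1], [-1, 1, 0], [-1, 2, 1]].
A² = P·diag(9, 16, 25)·P⁻¹ = [[7, 18, 16], [-9, 34, 16], [0, 0, 9]].
The requested entry is 34.

34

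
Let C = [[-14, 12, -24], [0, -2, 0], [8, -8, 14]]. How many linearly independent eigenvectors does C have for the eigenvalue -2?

2

C + 2I = [[-12, 12, -24], [0, 0, 0], [8, -8, 16]].
This matrix has rank 1, so its null space has dimension 3 − 1 = 2.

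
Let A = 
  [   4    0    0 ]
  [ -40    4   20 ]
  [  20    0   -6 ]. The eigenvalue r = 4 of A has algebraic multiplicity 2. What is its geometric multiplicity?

2

A − 4I = [[0, 0, 0], [-40, 0, 20], [20, 0, -10]].
This matrix has rank 1, so its null space has dimension 3 − 1 = 2.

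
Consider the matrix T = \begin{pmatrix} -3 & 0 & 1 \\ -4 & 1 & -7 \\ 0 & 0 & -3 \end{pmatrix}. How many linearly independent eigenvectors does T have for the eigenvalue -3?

T + 3I = [[0, 0, 1], [-4, 4, -7], [0, 0, 0]].
This matrix has rank 2, so its null space has dimension 3 − 2 = 1.

1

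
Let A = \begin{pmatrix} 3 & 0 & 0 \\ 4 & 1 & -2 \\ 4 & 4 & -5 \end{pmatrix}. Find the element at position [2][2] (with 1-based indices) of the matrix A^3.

Characteristic polynomial: r^3 + r^2 - 9r - 9 = (r - 3)(r + 1)(r + 3), so the eigenvalues are -3, -1, 3.
r=3: eigenvector (1, 1, 1).
r=-1: eigenvector (0, 1, 1).
r=-3: eigenvector (0, 1, 2).
P = [[1, 0, 0], [1, 1, 1], [1, 1, 2]], D = diag(3, -1, -3), P⁻¹ = [[1, 0, 0], [-1, 2, -1], [0, -1, 1]].
A³ = P·diag(27, -1, -27)·P⁻¹ = [[27, 0, 0], [28, 25, -26], [28, 52, -53]].
The requested entry is 25.

25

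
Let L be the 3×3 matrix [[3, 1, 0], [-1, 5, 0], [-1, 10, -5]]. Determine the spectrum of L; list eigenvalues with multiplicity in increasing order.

Characteristic polynomial: p(r) = r^3 - 3r^2 - 24r + 80 = (r - 4)^2(r + 5).
Roots (with multiplicity): -5, 4, 4.

-5, 4, 4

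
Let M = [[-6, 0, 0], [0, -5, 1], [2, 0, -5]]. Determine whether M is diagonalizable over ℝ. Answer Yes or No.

Characteristic polynomial: p(t) = t^3 + 16t^2 + 85t + 150 = (t + 5)^2(t + 6).
t = -5 has algebraic multiplicity 2; rank(M + 5I) = 2, so geometric multiplicity = 1.
Geometric multiplicity < algebraic multiplicity, so M is not diagonalizable.

No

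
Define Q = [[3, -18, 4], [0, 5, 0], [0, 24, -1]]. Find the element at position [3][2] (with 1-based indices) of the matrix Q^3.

504

Characteristic polynomial: λ^3 - 7λ^2 + 7λ + 15 = (λ - 5)(λ - 3)(λ + 1), so the eigenvalues are -1, 3, 5.
λ=3: eigenvector (1, 0, 0).
λ=5: eigenvector (-1, 1, 4).
λ=-1: eigenvector (-1, 0, 1).
P = [[1, -1, -1], [0, 1, 0], [0, 4, 1]], D = diag(3, 5, -1), P⁻¹ = [[1, -3, 1], [0, 1, 0], [0, -4, 1]].
Q³ = P·diag(27, 125, -1)·P⁻¹ = [[27, -210, 28], [0, 125, 0], [0, 504, -1]].
The requested entry is 504.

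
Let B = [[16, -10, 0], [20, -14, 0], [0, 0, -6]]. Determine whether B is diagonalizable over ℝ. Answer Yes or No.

Characteristic polynomial: p(μ) = μ^3 + 4μ^2 - 36μ - 144 = (μ - 6)(μ + 4)(μ + 6).
All 3 eigenvalues are distinct, so B is diagonalizable.

Yes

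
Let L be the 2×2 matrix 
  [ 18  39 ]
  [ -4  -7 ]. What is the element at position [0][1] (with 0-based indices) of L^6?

Characteristic polynomial: t^2 - 11t + 30 = (t - 6)(t - 5), so the eigenvalues are 5, 6.
t=6: eigenvector (13, -4).
t=5: eigenvector (-3, 1).
P = [[13, -3], [-4, 1]], D = diag(6, 5), P⁻¹ = [[1, 3], [4, 13]].
L⁶ = P·diag(46656, 15625)·P⁻¹ = [[419028, 1210209], [-124124, -356747]].
The requested entry is 1210209.

1210209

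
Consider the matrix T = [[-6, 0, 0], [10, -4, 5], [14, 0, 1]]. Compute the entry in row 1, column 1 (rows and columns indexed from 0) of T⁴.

Characteristic polynomial: μ^3 + 9μ^2 + 14μ - 24 = (μ - 1)(μ + 4)(μ + 6), so the eigenvalues are -6, -4, 1.
μ=-6: eigenvector (1, 0, -2).
μ=-4: eigenvector (0, 1, 0).
μ=1: eigenvector (0, 1, 1).
P = [[1, 0, 0], [0, 1, 1], [-2, 0, 1]], D = diag(-6, -4, 1), P⁻¹ = [[1, 0, 0], [-2, 1, -1], [2, 0, 1]].
T⁴ = P·diag(1296, 256, 1)·P⁻¹ = [[1296, 0, 0], [-510, 256, -255], [-2590, 0, 1]].
The requested entry is 256.

256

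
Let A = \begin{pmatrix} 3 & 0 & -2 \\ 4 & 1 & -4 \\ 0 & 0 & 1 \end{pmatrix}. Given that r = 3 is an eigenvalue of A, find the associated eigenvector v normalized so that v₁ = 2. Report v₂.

A − 3I = [[0, 0, -2], [4, -2, -4], [0, 0, -2]].
Solving (A − 3I)v = 0 gives the eigenspace spanned by (2, 4, 0).
With v₁ = 2, v = (2, 4, 0), so v₂ = 4.

4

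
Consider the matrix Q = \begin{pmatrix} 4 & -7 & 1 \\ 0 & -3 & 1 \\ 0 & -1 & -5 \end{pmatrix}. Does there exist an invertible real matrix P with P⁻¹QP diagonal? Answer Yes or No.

No

Characteristic polynomial: p(λ) = λ^3 + 4λ^2 - 16λ - 64 = (λ - 4)(λ + 4)^2.
λ = -4 has algebraic multiplicity 2; rank(Q + 4I) = 2, so geometric multiplicity = 1.
Geometric multiplicity < algebraic multiplicity, so Q is not diagonalizable.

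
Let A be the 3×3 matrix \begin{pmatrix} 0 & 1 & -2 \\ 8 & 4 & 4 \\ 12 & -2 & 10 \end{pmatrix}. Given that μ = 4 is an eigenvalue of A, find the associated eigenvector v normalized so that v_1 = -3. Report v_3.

6

A − 4I = [[-4, 1, -2], [8, 0, 4], [12, -2, 6]].
Solving (A − 4I)v = 0 gives the eigenspace spanned by (-3, 0, 6).
With v_1 = -3, v = (-3, 0, 6), so v_3 = 6.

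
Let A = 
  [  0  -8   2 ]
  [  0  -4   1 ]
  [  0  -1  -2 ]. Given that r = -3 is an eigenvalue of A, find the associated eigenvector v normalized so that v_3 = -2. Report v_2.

-2

A + 3I = [[3, -8, 2], [0, -1, 1], [0, -1, 1]].
Solving (A + 3I)v = 0 gives the eigenspace spanned by (-4, -2, -2).
With v_3 = -2, v = (-4, -2, -2), so v_2 = -2.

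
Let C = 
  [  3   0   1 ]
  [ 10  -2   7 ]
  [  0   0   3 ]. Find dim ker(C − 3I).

C − 3I = [[0, 0, 1], [10, -5, 7], [0, 0, 0]].
This matrix has rank 2, so its null space has dimension 3 − 2 = 1.

1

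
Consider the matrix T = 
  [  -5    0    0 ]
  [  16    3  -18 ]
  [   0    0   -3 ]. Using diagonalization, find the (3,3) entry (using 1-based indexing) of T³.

Characteristic polynomial: λ^3 + 5λ^2 - 9λ - 45 = (λ - 3)(λ + 3)(λ + 5), so the eigenvalues are -5, -3, 3.
λ=-5: eigenvector (1, -2, 0).
λ=-3: eigenvector (0, 3, 1).
λ=3: eigenvector (0, 1, 0).
P = [[1, 0, 0], [-2, 3, 1], [0, 1, 0]], D = diag(-5, -3, 3), P⁻¹ = [[1, 0, 0], [0, 0, 1], [2, 1, -3]].
T³ = P·diag(-125, -27, 27)·P⁻¹ = [[-125, 0, 0], [304, 27, -162], [0, 0, -27]].
The requested entry is -27.

-27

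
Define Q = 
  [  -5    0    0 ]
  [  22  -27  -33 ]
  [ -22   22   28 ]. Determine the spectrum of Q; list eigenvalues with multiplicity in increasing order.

-5, -5, 6

Characteristic polynomial: p(t) = t^3 + 4t^2 - 35t - 150 = (t - 6)(t + 5)^2.
Roots (with multiplicity): -5, -5, 6.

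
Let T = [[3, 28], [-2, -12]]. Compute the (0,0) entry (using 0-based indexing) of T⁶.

Characteristic polynomial: s^2 + 9s + 20 = (s + 4)(s + 5), so the eigenvalues are -5, -4.
s=-4: eigenvector (4, -1).
s=-5: eigenvector (7, -2).
P = [[4, 7], [-1, -2]], D = diag(-4, -5), P⁻¹ = [[2, 7], [-1, -4]].
T⁶ = P·diag(4096, 15625)·P⁻¹ = [[-76607, -322812], [23058, 96328]].
The requested entry is -76607.

-76607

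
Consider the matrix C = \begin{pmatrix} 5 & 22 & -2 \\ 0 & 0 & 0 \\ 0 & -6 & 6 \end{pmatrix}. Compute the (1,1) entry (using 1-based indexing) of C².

Characteristic polynomial: t^3 - 11t^2 + 30t = t(t - 6)(t - 5), so the eigenvalues are 0, 5, 6.
t=5: eigenvector (1, 0, 0).
t=6: eigenvector (-2, 0, 1).
t=0: eigenvector (-4, 1, 1).
P = [[1, -2, -4], [0, 0, 1], [0, 1, 1]], D = diag(5, 6, 0), P⁻¹ = [[1, 2, 2], [0, -1, 1], [0, 1, 0]].
C² = P·diag(25, 36, 0)·P⁻¹ = [[25, 122, -22], [0, 0, 0], [0, -36, 36]].
The requested entry is 25.

25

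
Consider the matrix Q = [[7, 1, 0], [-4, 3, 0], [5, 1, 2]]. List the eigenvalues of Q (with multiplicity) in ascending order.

Characteristic polynomial: p(μ) = μ^3 - 12μ^2 + 45μ - 50 = (μ - 5)^2(μ - 2).
Roots (with multiplicity): 2, 5, 5.

2, 5, 5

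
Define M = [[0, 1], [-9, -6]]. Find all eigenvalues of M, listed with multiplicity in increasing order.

-3, -3

Characteristic polynomial: p(r) = r^2 + 6r + 9 = (r + 3)^2.
Roots (with multiplicity): -3, -3.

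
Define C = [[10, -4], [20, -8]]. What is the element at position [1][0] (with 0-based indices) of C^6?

640

Characteristic polynomial: λ^2 - 2λ = λ(λ - 2), so the eigenvalues are 0, 2.
λ=2: eigenvector (1, 2).
λ=0: eigenvector (2, 5).
P = [[1, 2], [2, 5]], D = diag(2, 0), P⁻¹ = [[5, -2], [-2, 1]].
C⁶ = P·diag(64, 0)·P⁻¹ = [[320, -128], [640, -256]].
The requested entry is 640.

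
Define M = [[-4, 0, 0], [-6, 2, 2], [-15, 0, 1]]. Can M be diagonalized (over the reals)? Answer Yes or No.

Characteristic polynomial: p(μ) = μ^3 + μ^2 - 10μ + 8 = (μ - 2)(μ - 1)(μ + 4).
All 3 eigenvalues are distinct, so M is diagonalizable.

Yes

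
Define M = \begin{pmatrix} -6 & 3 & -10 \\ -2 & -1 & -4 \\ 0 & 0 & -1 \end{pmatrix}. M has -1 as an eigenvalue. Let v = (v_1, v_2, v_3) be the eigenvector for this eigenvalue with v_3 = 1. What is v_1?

-2

M + 1I = [[-5, 3, -10], [-2, 0, -4], [0, 0, 0]].
Solving (M + 1I)v = 0 gives the eigenspace spanned by (-2, 0, 1).
With v_3 = 1, v = (-2, 0, 1), so v_1 = -2.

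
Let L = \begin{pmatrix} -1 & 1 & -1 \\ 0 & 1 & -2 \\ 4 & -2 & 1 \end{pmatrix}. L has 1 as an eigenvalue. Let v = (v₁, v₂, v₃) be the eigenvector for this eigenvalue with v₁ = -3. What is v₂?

-6

L − 1I = [[-2, 1, -1], [0, 0, -2], [4, -2, 0]].
Solving (L − 1I)v = 0 gives the eigenspace spanned by (-3, -6, 0).
With v₁ = -3, v = (-3, -6, 0), so v₂ = -6.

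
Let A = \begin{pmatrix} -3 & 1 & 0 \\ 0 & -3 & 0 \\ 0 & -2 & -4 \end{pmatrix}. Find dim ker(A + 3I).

A + 3I = [[0, 1, 0], [0, 0, 0], [0, -2, -1]].
This matrix has rank 2, so its null space has dimension 3 − 2 = 1.

1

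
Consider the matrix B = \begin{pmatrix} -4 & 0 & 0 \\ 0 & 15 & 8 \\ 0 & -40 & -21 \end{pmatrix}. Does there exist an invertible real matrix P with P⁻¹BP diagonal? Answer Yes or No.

Characteristic polynomial: p(λ) = λ^3 + 10λ^2 + 29λ + 20 = (λ + 1)(λ + 4)(λ + 5).
All 3 eigenvalues are distinct, so B is diagonalizable.

Yes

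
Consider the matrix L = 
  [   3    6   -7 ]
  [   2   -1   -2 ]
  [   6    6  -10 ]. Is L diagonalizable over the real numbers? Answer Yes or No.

Yes

Characteristic polynomial: p(λ) = λ^3 + 8λ^2 + 19λ + 12 = (λ + 1)(λ + 3)(λ + 4).
All 3 eigenvalues are distinct, so L is diagonalizable.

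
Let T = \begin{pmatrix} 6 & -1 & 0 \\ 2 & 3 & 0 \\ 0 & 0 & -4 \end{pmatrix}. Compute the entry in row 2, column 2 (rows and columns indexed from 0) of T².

Characteristic polynomial: r^3 - 5r^2 - 16r + 80 = (r - 5)(r - 4)(r + 4), so the eigenvalues are -4, 4, 5.
r=4: eigenvector (1, 2, 0).
r=5: eigenvector (-1, -1, 0).
r=-4: eigenvector (0, 0, 1).
P = [[1, -1, 0], [2, -1, 0], [0, 0, 1]], D = diag(4, 5, -4), P⁻¹ = [[-1, 1, 0], [-2, 1, 0], [0, 0, 1]].
T² = P·diag(16, 25, 16)·P⁻¹ = [[34, -9, 0], [18, 7, 0], [0, 0, 16]].
The requested entry is 16.

16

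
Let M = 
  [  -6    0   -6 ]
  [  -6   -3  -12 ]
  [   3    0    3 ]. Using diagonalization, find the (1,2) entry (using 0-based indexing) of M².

36

Characteristic polynomial: λ^3 + 6λ^2 + 9λ = λ(λ + 3)^2, so the eigenvalues are -3, -3, 0.
λ=0: eigenvector (-1, -2, 1).
λ=-3: eigenvector (-2, -2, 1).
λ=-3: eigenvector (0, 1, 0).
P = [[-1, -2, 0], [-2, -2, 1], [1, 1, 0]], D = diag(0, -3, -3), P⁻¹ = [[1, 0, 2], [-1, 0, -1], [0, 1, 2]].
M² = P·diag(0, 9, 9)·P⁻¹ = [[18, 0, 18], [18, 9, 36], [-9, 0, -9]].
The requested entry is 36.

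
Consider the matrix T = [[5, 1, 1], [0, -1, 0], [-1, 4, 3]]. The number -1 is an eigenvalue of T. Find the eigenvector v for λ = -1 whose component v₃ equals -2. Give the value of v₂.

T + 1I = [[6, 1, 1], [0, 0, 0], [-1, 4, 4]].
Solving (T + 1I)v = 0 gives the eigenspace spanned by (0, 2, -2).
With v₃ = -2, v = (0, 2, -2), so v₂ = 2.

2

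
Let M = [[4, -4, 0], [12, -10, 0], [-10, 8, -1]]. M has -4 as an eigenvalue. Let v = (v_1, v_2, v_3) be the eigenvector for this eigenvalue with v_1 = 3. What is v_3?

-6

M + 4I = [[8, -4, 0], [12, -6, 0], [-10, 8, 3]].
Solving (M + 4I)v = 0 gives the eigenspace spanned by (3, 6, -6).
With v_1 = 3, v = (3, 6, -6), so v_3 = -6.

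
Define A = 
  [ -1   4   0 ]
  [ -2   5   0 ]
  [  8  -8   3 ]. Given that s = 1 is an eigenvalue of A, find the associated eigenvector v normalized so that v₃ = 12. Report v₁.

A − 1I = [[-2, 4, 0], [-2, 4, 0], [8, -8, 2]].
Solving (A − 1I)v = 0 gives the eigenspace spanned by (-6, -3, 12).
With v₃ = 12, v = (-6, -3, 12), so v₁ = -6.

-6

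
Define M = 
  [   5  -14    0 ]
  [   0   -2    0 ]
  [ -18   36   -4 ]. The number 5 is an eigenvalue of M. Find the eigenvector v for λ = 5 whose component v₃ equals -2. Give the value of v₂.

0

M − 5I = [[0, -14, 0], [0, -7, 0], [-18, 36, -9]].
Solving (M − 5I)v = 0 gives the eigenspace spanned by (1, 0, -2).
With v₃ = -2, v = (1, 0, -2), so v₂ = 0.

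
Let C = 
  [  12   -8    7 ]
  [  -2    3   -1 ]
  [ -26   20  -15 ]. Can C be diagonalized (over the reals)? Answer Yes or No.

Characteristic polynomial: p(r) = r^3 - 3r + 2 = (r - 1)^2(r + 2).
r = 1 has algebraic multiplicity 2; rank(C − 1I) = 2, so geometric multiplicity = 1.
Geometric multiplicity < algebraic multiplicity, so C is not diagonalizable.

No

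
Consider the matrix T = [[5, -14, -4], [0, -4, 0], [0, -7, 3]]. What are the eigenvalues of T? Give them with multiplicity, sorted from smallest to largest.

-4, 3, 5

Characteristic polynomial: p(μ) = μ^3 - 4μ^2 - 17μ + 60 = (μ - 5)(μ - 3)(μ + 4).
Roots (with multiplicity): -4, 3, 5.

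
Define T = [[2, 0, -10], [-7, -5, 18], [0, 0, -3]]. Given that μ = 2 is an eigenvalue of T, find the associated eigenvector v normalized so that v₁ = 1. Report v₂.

-1

T − 2I = [[0, 0, -10], [-7, -7, 18], [0, 0, -5]].
Solving (T − 2I)v = 0 gives the eigenspace spanned by (1, -1, 0).
With v₁ = 1, v = (1, -1, 0), so v₂ = -1.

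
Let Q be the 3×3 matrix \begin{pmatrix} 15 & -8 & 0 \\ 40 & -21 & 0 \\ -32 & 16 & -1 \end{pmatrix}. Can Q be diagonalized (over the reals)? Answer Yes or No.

Characteristic polynomial: p(λ) = λ^3 + 7λ^2 + 11λ + 5 = (λ + 1)^2(λ + 5).
λ = -1 has algebraic multiplicity 2; rank(Q + 1I) = 1, so geometric multiplicity = 2.
Every eigenvalue has geometric = algebraic multiplicity, so Q is diagonalizable.

Yes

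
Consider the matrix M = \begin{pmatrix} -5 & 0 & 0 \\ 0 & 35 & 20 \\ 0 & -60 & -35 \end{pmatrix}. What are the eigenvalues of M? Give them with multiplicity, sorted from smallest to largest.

Characteristic polynomial: p(t) = t^3 + 5t^2 - 25t - 125 = (t - 5)(t + 5)^2.
Roots (with multiplicity): -5, -5, 5.

-5, -5, 5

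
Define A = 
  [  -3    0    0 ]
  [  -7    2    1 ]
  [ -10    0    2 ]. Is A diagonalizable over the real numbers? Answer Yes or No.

No

Characteristic polynomial: p(t) = t^3 - t^2 - 8t + 12 = (t - 2)^2(t + 3).
t = 2 has algebraic multiplicity 2; rank(A − 2I) = 2, so geometric multiplicity = 1.
Geometric multiplicity < algebraic multiplicity, so A is not diagonalizable.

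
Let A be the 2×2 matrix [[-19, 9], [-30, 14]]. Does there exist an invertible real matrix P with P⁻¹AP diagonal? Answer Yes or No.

Yes

Characteristic polynomial: p(t) = t^2 + 5t + 4 = (t + 1)(t + 4).
All 2 eigenvalues are distinct, so A is diagonalizable.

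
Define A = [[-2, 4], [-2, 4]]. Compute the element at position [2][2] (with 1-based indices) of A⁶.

Characteristic polynomial: t^2 - 2t = t(t - 2), so the eigenvalues are 0, 2.
t=2: eigenvector (1, 1).
t=0: eigenvector (-2, -1).
P = [[1, -2], [1, -1]], D = diag(2, 0), P⁻¹ = [[-1, 2], [-1, 1]].
A⁶ = P·diag(64, 0)·P⁻¹ = [[-64, 128], [-64, 128]].
The requested entry is 128.

128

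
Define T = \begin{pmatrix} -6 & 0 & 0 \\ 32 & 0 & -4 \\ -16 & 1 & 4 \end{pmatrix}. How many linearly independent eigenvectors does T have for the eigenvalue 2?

T − 2I = [[-8, 0, 0], [32, -2, -4], [-16, 1, 2]].
This matrix has rank 2, so its null space has dimension 3 − 2 = 1.

1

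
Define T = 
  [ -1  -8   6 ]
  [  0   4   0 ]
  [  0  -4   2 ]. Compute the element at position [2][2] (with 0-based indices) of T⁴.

Characteristic polynomial: λ^3 - 5λ^2 + 2λ + 8 = (λ - 4)(λ - 2)(λ + 1), so the eigenvalues are -1, 2, 4.
λ=4: eigenvector (-4, 1, -2).
λ=-1: eigenvector (1, 0, 0).
λ=2: eigenvector (2, 0, 1).
P = [[-4, 1, 2], [1, 0, 0], [-2, 0, 1]], D = diag(4, -1, 2), P⁻¹ = [[0, 1, 0], [1, 0, -2], [0, 2, 1]].
T⁴ = P·diag(256, 1, 16)·P⁻¹ = [[1, -960, 30], [0, 256, 0], [0, -480, 16]].
The requested entry is 16.

16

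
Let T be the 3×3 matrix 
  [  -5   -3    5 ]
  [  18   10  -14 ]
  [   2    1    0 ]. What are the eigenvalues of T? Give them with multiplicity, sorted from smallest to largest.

1, 2, 2

Characteristic polynomial: p(s) = s^3 - 5s^2 + 8s - 4 = (s - 2)^2(s - 1).
Roots (with multiplicity): 1, 2, 2.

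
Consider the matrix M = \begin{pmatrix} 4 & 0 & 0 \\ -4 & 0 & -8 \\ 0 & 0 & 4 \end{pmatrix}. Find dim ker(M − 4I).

2

M − 4I = [[0, 0, 0], [-4, -4, -8], [0, 0, 0]].
This matrix has rank 1, so its null space has dimension 3 − 1 = 2.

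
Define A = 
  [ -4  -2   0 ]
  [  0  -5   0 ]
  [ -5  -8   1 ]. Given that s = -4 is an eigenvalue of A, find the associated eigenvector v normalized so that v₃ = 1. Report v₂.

A + 4I = [[0, -2, 0], [0, -1, 0], [-5, -8, 5]].
Solving (A + 4I)v = 0 gives the eigenspace spanned by (1, 0, 1).
With v₃ = 1, v = (1, 0, 1), so v₂ = 0.

0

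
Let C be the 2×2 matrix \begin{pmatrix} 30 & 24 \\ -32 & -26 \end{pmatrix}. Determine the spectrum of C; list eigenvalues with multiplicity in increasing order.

Characteristic polynomial: p(μ) = μ^2 - 4μ - 12 = (μ - 6)(μ + 2).
Roots (with multiplicity): -2, 6.

-2, 6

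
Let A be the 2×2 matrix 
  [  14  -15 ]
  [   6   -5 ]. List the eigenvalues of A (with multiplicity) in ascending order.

Characteristic polynomial: p(s) = s^2 - 9s + 20 = (s - 5)(s - 4).
Roots (with multiplicity): 4, 5.

4, 5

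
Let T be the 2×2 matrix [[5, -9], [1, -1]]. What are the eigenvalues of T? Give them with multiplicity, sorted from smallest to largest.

Characteristic polynomial: p(r) = r^2 - 4r + 4 = (r - 2)^2.
Roots (with multiplicity): 2, 2.

2, 2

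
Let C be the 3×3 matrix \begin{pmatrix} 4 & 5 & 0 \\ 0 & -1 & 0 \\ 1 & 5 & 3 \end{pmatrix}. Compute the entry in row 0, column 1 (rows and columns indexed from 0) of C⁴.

255

Characteristic polynomial: μ^3 - 6μ^2 + 5μ + 12 = (μ - 4)(μ - 3)(μ + 1), so the eigenvalues are -1, 3, 4.
μ=3: eigenvector (0, 0, 1).
μ=-1: eigenvector (-1, 1, -1).
μ=4: eigenvector (1, 0, 1).
P = [[0, -1, 1], [0, 1, 0], [1, -1, 1]], D = diag(3, -1, 4), P⁻¹ = [[-1, 0, 1], [0, 1, 0], [1, 1, 0]].
C⁴ = P·diag(81, 1, 256)·P⁻¹ = [[256, 255, 0], [0, 1, 0], [175, 255, 81]].
The requested entry is 255.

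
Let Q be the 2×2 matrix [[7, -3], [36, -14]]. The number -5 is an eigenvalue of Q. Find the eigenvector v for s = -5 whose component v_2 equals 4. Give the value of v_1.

1

Q + 5I = [[12, -3], [36, -9]].
Solving (Q + 5I)v = 0 gives the eigenspace spanned by (1, 4).
With v_2 = 4, v = (1, 4), so v_1 = 1.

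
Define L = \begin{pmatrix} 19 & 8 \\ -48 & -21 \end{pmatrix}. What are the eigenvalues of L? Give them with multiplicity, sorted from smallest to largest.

Characteristic polynomial: p(μ) = μ^2 + 2μ - 15 = (μ - 3)(μ + 5).
Roots (with multiplicity): -5, 3.

-5, 3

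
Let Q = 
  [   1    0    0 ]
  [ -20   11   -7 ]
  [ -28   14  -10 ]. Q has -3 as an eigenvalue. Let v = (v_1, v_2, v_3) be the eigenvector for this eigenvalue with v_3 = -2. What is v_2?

-1

Q + 3I = [[4, 0, 0], [-20, 14, -7], [-28, 14, -7]].
Solving (Q + 3I)v = 0 gives the eigenspace spanned by (0, -1, -2).
With v_3 = -2, v = (0, -1, -2), so v_2 = -1.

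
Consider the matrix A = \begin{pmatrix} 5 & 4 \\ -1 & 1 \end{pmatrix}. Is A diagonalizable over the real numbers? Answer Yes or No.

Characteristic polynomial: p(r) = r^2 - 6r + 9 = (r - 3)^2.
r = 3 has algebraic multiplicity 2; rank(A − 3I) = 1, so geometric multiplicity = 1.
Geometric multiplicity < algebraic multiplicity, so A is not diagonalizable.

No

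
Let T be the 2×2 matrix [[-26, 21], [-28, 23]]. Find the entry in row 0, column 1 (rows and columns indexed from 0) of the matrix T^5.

Characteristic polynomial: λ^2 + 3λ - 10 = (λ - 2)(λ + 5), so the eigenvalues are -5, 2.
λ=-5: eigenvector (1, 1).
λ=2: eigenvector (3, 4).
P = [[1, 3], [1, 4]], D = diag(-5, 2), P⁻¹ = [[4, -3], [-1, 1]].
T⁵ = P·diag(-3125, 32)·P⁻¹ = [[-12596, 9471], [-12628, 9503]].
The requested entry is 9471.

9471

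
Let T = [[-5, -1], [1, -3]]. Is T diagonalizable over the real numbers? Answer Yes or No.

No

Characteristic polynomial: p(r) = r^2 + 8r + 16 = (r + 4)^2.
r = -4 has algebraic multiplicity 2; rank(T + 4I) = 1, so geometric multiplicity = 1.
Geometric multiplicity < algebraic multiplicity, so T is not diagonalizable.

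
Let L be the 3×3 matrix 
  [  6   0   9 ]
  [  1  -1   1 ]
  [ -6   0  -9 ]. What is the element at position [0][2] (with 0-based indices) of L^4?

Characteristic polynomial: t^3 + 4t^2 + 3t = t(t + 1)(t + 3), so the eigenvalues are -3, -1, 0.
t=0: eigenvector (3, 1, -2).
t=-1: eigenvector (0, 1, 0).
t=-3: eigenvector (1, 0, -1).
P = [[3, 0, 1], [1, 1, 0], [-2, 0, -1]], D = diag(0, -1, -3), P⁻¹ = [[1, 0, 1], [-1, 1, -1], [-2, 0, -3]].
L⁴ = P·diag(0, 1, 81)·P⁻¹ = [[-162, 0, -243], [-1, 1, -1], [162, 0, 243]].
The requested entry is -243.

-243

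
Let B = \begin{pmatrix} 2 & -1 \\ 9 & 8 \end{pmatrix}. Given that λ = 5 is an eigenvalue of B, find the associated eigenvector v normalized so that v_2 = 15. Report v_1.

-5

B − 5I = [[-3, -1], [9, 3]].
Solving (B − 5I)v = 0 gives the eigenspace spanned by (-5, 15).
With v_2 = 15, v = (-5, 15), so v_1 = -5.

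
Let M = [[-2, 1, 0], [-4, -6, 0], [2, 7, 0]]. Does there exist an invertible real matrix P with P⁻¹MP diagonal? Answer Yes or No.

Characteristic polynomial: p(λ) = λ^3 + 8λ^2 + 16λ = λ(λ + 4)^2.
λ = -4 has algebraic multiplicity 2; rank(M + 4I) = 2, so geometric multiplicity = 1.
Geometric multiplicity < algebraic multiplicity, so M is not diagonalizable.

No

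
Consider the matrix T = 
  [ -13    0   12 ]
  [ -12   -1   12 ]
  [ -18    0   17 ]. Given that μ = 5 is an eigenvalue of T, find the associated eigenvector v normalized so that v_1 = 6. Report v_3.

9

T − 5I = [[-18, 0, 12], [-12, -6, 12], [-18, 0, 12]].
Solving (T − 5I)v = 0 gives the eigenspace spanned by (6, 6, 9).
With v_1 = 6, v = (6, 6, 9), so v_3 = 9.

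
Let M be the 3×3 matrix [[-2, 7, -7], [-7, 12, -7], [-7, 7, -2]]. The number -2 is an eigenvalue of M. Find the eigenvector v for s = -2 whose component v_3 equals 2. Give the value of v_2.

M + 2I = [[0, 7, -7], [-7, 14, -7], [-7, 7, 0]].
Solving (M + 2I)v = 0 gives the eigenspace spanned by (2, 2, 2).
With v_3 = 2, v = (2, 2, 2), so v_2 = 2.

2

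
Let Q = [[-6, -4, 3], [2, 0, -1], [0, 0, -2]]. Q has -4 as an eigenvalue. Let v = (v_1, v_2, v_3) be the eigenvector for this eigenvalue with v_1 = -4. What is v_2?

Q + 4I = [[-2, -4, 3], [2, 4, -1], [0, 0, 2]].
Solving (Q + 4I)v = 0 gives the eigenspace spanned by (-4, 2, 0).
With v_1 = -4, v = (-4, 2, 0), so v_2 = 2.

2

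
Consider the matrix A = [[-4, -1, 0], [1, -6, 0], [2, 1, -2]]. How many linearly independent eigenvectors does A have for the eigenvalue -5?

A + 5I = [[1, -1, 0], [1, -1, 0], [2, 1, 3]].
This matrix has rank 2, so its null space has dimension 3 − 2 = 1.

1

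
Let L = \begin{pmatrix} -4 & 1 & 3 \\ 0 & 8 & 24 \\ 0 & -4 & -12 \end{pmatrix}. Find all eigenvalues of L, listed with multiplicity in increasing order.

Characteristic polynomial: p(λ) = λ^3 + 8λ^2 + 16λ = λ(λ + 4)^2.
Roots (with multiplicity): -4, -4, 0.

-4, -4, 0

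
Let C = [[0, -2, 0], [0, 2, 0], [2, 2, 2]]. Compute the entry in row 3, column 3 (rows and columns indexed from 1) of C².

Characteristic polynomial: s^3 - 4s^2 + 4s = s(s - 2)^2, so the eigenvalues are 0, 2, 2.
s=2: eigenvector (0, 0, 1).
s=2: eigenvector (-1, 1, -2).
s=0: eigenvector (1, 0, -1).
P = [[0, -1, 1], [0, 1, 0], [1, -2, -1]], D = diag(2, 2, 0), P⁻¹ = [[1, 3, 1], [0, 1, 0], [1, 1, 0]].
C² = P·diag(4, 4, 0)·P⁻¹ = [[0, -4, 0], [0, 4, 0], [4, 4, 4]].
The requested entry is 4.

4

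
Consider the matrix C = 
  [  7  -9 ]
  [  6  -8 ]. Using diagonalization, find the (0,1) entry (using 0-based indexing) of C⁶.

189

Characteristic polynomial: r^2 + r - 2 = (r - 1)(r + 2), so the eigenvalues are -2, 1.
r=1: eigenvector (3, 2).
r=-2: eigenvector (1, 1).
P = [[3, 1], [2, 1]], D = diag(1, -2), P⁻¹ = [[1, -1], [-2, 3]].
C⁶ = P·diag(1, 64)·P⁻¹ = [[-125, 189], [-126, 190]].
The requested entry is 189.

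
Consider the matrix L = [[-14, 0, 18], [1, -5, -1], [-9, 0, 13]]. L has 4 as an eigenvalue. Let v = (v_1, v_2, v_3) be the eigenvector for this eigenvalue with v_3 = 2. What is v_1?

2

L − 4I = [[-18, 0, 18], [1, -9, -1], [-9, 0, 9]].
Solving (L − 4I)v = 0 gives the eigenspace spanned by (2, 0, 2).
With v_3 = 2, v = (2, 0, 2), so v_1 = 2.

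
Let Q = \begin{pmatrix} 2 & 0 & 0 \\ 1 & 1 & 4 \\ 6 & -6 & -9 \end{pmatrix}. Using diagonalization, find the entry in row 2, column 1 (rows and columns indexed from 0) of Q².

Characteristic polynomial: r^3 + 6r^2 - r - 30 = (r - 2)(r + 3)(r + 5), so the eigenvalues are -5, -3, 2.
r=2: eigenvector (1, 1, 0).
r=-3: eigenvector (0, 1, -1).
r=-5: eigenvector (0, -2, 3).
P = [[1, 0, 0], [1, 1, -2], [0, -1, 3]], D = diag(2, -3, -5), P⁻¹ = [[1, 0, 0], [-3, 3, 2], [-1, 1, 1]].
Q² = P·diag(4, 9, 25)·P⁻¹ = [[4, 0, 0], [27, -23, -32], [-48, 48, 57]].
The requested entry is 48.

48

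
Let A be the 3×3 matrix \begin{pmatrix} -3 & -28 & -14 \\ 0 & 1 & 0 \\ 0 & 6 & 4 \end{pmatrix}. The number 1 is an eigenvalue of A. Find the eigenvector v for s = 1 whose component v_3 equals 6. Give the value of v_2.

A − 1I = [[-4, -28, -14], [0, 0, 0], [0, 6, 3]].
Solving (A − 1I)v = 0 gives the eigenspace spanned by (0, -3, 6).
With v_3 = 6, v = (0, -3, 6), so v_2 = -3.

-3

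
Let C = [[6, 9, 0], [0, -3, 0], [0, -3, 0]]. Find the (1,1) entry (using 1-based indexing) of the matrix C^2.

Characteristic polynomial: μ^3 - 3μ^2 - 18μ = μ(μ - 6)(μ + 3), so the eigenvalues are -3, 0, 6.
μ=6: eigenvector (1, 0, 0).
μ=-3: eigenvector (-1, 1, 1).
μ=0: eigenvector (0, 0, 1).
P = [[1, -1, 0], [0, 1, 0], [0, 1, 1]], D = diag(6, -3, 0), P⁻¹ = [[1, 1, 0], [0, 1, 0], [0, -1, 1]].
C² = P·diag(36, 9, 0)·P⁻¹ = [[36, 27, 0], [0, 9, 0], [0, 9, 0]].
The requested entry is 36.

36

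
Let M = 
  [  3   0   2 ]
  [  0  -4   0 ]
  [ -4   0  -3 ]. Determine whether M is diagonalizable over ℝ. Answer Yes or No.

Yes

Characteristic polynomial: p(r) = r^3 + 4r^2 - r - 4 = (r - 1)(r + 1)(r + 4).
All 3 eigenvalues are distinct, so M is diagonalizable.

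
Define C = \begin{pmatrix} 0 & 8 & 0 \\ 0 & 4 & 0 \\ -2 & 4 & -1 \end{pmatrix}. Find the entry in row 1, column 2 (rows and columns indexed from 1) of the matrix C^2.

32

Characteristic polynomial: μ^3 - 3μ^2 - 4μ = μ(μ - 4)(μ + 1), so the eigenvalues are -1, 0, 4.
μ=4: eigenvector (2, 1, 0).
μ=0: eigenvector (1, 0, -2).
μ=-1: eigenvector (0, 0, 1).
P = [[2, 1, 0], [1, 0, 0], [0, -2, 1]], D = diag(4, 0, -1), P⁻¹ = [[0, 1, 0], [1, -2, 0], [2, -4, 1]].
C² = P·diag(16, 0, 1)·P⁻¹ = [[0, 32, 0], [0, 16, 0], [2, -4, 1]].
The requested entry is 32.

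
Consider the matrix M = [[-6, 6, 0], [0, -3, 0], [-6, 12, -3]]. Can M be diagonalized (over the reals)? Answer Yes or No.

Characteristic polynomial: p(r) = r^3 + 12r^2 + 45r + 54 = (r + 3)^2(r + 6).
r = -3 has algebraic multiplicity 2; rank(M + 3I) = 1, so geometric multiplicity = 2.
Every eigenvalue has geometric = algebraic multiplicity, so M is diagonalizable.

Yes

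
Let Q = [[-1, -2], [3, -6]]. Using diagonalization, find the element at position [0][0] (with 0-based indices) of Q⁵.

1319

Characteristic polynomial: μ^2 + 7μ + 12 = (μ + 3)(μ + 4), so the eigenvalues are -4, -3.
μ=-4: eigenvector (2, 3).
μ=-3: eigenvector (1, 1).
P = [[2, 1], [3, 1]], D = diag(-4, -3), P⁻¹ = [[-1, 1], [3, -2]].
Q⁵ = P·diag(-1024, -243)·P⁻¹ = [[1319, -1562], [2343, -2586]].
The requested entry is 1319.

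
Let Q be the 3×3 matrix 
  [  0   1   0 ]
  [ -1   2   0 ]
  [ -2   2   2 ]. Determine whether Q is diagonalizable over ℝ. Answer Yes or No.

Characteristic polynomial: p(μ) = μ^3 - 4μ^2 + 5μ - 2 = (μ - 2)(μ - 1)^2.
μ = 1 has algebraic multiplicity 2; rank(Q − 1I) = 2, so geometric multiplicity = 1.
Geometric multiplicity < algebraic multiplicity, so Q is not diagonalizable.

No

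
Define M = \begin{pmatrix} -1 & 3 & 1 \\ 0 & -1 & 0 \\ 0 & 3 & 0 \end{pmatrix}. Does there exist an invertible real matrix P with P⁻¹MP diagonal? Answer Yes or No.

Yes

Characteristic polynomial: p(t) = t^3 + 2t^2 + t = t(t + 1)^2.
t = -1 has algebraic multiplicity 2; rank(M + 1I) = 1, so geometric multiplicity = 2.
Every eigenvalue has geometric = algebraic multiplicity, so M is diagonalizable.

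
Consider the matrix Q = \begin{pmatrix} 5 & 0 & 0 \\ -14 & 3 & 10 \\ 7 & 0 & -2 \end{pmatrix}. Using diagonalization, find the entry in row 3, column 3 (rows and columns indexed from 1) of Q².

4

Characteristic polynomial: s^3 - 6s^2 - s + 30 = (s - 5)(s - 3)(s + 2), so the eigenvalues are -2, 3, 5.
s=5: eigenvector (1, -2, 1).
s=3: eigenvector (0, 1, 0).
s=-2: eigenvector (0, -2, 1).
P = [[1, 0, 0], [-2, 1, -2], [1, 0, 1]], D = diag(5, 3, -2), P⁻¹ = [[1, 0, 0], [0, 1, 2], [-1, 0, 1]].
Q² = P·diag(25, 9, 4)·P⁻¹ = [[25, 0, 0], [-42, 9, 10], [21, 0, 4]].
The requested entry is 4.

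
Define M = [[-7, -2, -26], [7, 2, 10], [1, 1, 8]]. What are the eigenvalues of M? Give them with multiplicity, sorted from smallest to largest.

-5, 4, 4

Characteristic polynomial: p(r) = r^3 - 3r^2 - 24r + 80 = (r - 4)^2(r + 5).
Roots (with multiplicity): -5, 4, 4.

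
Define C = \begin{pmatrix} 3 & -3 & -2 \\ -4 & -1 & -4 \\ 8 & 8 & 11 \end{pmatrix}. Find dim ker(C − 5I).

1

C − 5I = [[-2, -3, -2], [-4, -6, -4], [8, 8, 6]].
This matrix has rank 2, so its null space has dimension 3 − 2 = 1.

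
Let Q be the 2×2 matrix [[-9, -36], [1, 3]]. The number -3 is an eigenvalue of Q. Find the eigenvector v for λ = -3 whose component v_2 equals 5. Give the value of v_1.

Q + 3I = [[-6, -36], [1, 6]].
Solving (Q + 3I)v = 0 gives the eigenspace spanned by (-30, 5).
With v_2 = 5, v = (-30, 5), so v_1 = -30.

-30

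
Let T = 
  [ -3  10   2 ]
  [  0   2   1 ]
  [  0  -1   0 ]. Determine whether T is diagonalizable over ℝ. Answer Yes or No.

No

Characteristic polynomial: p(r) = r^3 + r^2 - 5r + 3 = (r - 1)^2(r + 3).
r = 1 has algebraic multiplicity 2; rank(T − 1I) = 2, so geometric multiplicity = 1.
Geometric multiplicity < algebraic multiplicity, so T is not diagonalizable.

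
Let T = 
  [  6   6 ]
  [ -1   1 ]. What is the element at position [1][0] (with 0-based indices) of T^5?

-781

Characteristic polynomial: μ^2 - 7μ + 12 = (μ - 4)(μ - 3), so the eigenvalues are 3, 4.
μ=4: eigenvector (-3, 1).
μ=3: eigenvector (-2, 1).
P = [[-3, -2], [1, 1]], D = diag(4, 3), P⁻¹ = [[-1, -2], [1, 3]].
T⁵ = P·diag(1024, 243)·P⁻¹ = [[2586, 4686], [-781, -1319]].
The requested entry is -781.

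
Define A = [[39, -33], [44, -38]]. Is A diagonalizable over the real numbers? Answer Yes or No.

Characteristic polynomial: p(r) = r^2 - r - 30 = (r - 6)(r + 5).
All 2 eigenvalues are distinct, so A is diagonalizable.

Yes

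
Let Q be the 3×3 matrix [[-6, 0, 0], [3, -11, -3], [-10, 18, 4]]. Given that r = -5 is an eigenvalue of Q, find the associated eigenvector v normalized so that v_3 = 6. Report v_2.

Q + 5I = [[-1, 0, 0], [3, -6, -3], [-10, 18, 9]].
Solving (Q + 5I)v = 0 gives the eigenspace spanned by (0, -3, 6).
With v_3 = 6, v = (0, -3, 6), so v_2 = -3.

-3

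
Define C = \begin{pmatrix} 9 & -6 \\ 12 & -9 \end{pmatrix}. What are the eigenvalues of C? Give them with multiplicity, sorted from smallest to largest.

Characteristic polynomial: p(μ) = μ^2 - 9 = (μ - 3)(μ + 3).
Roots (with multiplicity): -3, 3.

-3, 3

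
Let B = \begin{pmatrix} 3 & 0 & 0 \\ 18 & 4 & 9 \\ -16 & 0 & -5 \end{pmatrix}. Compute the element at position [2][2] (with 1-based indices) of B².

16

Characteristic polynomial: r^3 - 2r^2 - 23r + 60 = (r - 4)(r - 3)(r + 5), so the eigenvalues are -5, 3, 4.
r=3: eigenvector (1, 0, -2).
r=-5: eigenvector (0, 1, -1).
r=4: eigenvector (0, 1, 0).
P = [[1, 0, 0], [0, 1, 1], [-2, -1, 0]], D = diag(3, -5, 4), P⁻¹ = [[1, 0, 0], [-2, 0, -1], [2, 1, 1]].
B² = P·diag(9, 25, 16)·P⁻¹ = [[9, 0, 0], [-18, 16, -9], [32, 0, 25]].
The requested entry is 16.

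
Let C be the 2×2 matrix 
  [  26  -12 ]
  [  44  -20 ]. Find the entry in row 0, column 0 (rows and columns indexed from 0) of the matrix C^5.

11936

Characteristic polynomial: s^2 - 6s + 8 = (s - 4)(s - 2), so the eigenvalues are 2, 4.
s=2: eigenvector (1, 2).
s=4: eigenvector (-6, -11).
P = [[1, -6], [2, -11]], D = diag(2, 4), P⁻¹ = [[-11, 6], [-2, 1]].
C⁵ = P·diag(32, 1024)·P⁻¹ = [[11936, -5952], [21824, -10880]].
The requested entry is 11936.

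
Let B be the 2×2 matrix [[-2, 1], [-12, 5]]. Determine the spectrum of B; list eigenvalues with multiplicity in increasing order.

1, 2

Characteristic polynomial: p(λ) = λ^2 - 3λ + 2 = (λ - 2)(λ - 1).
Roots (with multiplicity): 1, 2.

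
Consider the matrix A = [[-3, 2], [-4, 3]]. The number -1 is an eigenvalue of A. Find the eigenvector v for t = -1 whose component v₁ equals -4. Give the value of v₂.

A + 1I = [[-2, 2], [-4, 4]].
Solving (A + 1I)v = 0 gives the eigenspace spanned by (-4, -4).
With v₁ = -4, v = (-4, -4), so v₂ = -4.

-4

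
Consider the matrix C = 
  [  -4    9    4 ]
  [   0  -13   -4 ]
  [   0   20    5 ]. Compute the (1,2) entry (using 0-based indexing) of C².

Characteristic polynomial: r^3 + 12r^2 + 47r + 60 = (r + 3)(r + 4)(r + 5), so the eigenvalues are -5, -4, -3.
r=-4: eigenvector (1, 0, 0).
r=-5: eigenvector (-1, 1, -2).
r=-3: eigenvector (2, -2, 5).
P = [[1, -1, 2], [0, 1, -2], [0, -2, 5]], D = diag(-4, -5, -3), P⁻¹ = [[1, 1, 0], [0, 5, 2], [0, 2, 1]].
C² = P·diag(16, 25, 9)·P⁻¹ = [[16, -73, -32], [0, 89, 32], [0, -160, -55]].
The requested entry is 32.

32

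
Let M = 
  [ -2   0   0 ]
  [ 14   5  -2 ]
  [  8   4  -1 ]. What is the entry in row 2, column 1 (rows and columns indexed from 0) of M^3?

52

Characteristic polynomial: r^3 - 2r^2 - 5r + 6 = (r - 3)(r - 1)(r + 2), so the eigenvalues are -2, 1, 3.
r=1: eigenvector (0, -1, -2).
r=-2: eigenvector (1, -2, 0).
r=3: eigenvector (0, 1, 1).
P = [[0, 1, 0], [-1, -2, 1], [-2, 0, 1]], D = diag(1, -2, 3), P⁻¹ = [[2, 1, -1], [1, 0, 0], [4, 2, -1]].
M³ = P·diag(1, -8, 27)·P⁻¹ = [[-8, 0, 0], [122, 53, -26], [104, 52, -25]].
The requested entry is 52.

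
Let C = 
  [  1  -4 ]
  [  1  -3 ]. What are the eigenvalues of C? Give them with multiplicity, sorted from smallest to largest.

-1, -1

Characteristic polynomial: p(r) = r^2 + 2r + 1 = (r + 1)^2.
Roots (with multiplicity): -1, -1.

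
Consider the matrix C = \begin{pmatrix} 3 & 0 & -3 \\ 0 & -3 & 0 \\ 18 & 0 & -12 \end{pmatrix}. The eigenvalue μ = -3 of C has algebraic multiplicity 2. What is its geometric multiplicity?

2

C + 3I = [[6, 0, -3], [0, 0, 0], [18, 0, -9]].
This matrix has rank 1, so its null space has dimension 3 − 1 = 2.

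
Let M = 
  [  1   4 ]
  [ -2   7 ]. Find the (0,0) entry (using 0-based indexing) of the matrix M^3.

-71

Characteristic polynomial: t^2 - 8t + 15 = (t - 5)(t - 3), so the eigenvalues are 3, 5.
t=3: eigenvector (-2, -1).
t=5: eigenvector (1, 1).
P = [[-2, 1], [-1, 1]], D = diag(3, 5), P⁻¹ = [[-1, 1], [-1, 2]].
M³ = P·diag(27, 125)·P⁻¹ = [[-71, 196], [-98, 223]].
The requested entry is -71.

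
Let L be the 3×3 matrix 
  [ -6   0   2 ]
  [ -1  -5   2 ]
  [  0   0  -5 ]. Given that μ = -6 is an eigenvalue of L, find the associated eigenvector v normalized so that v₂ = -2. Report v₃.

L + 6I = [[0, 0, 2], [-1, 1, 2], [0, 0, 1]].
Solving (L + 6I)v = 0 gives the eigenspace spanned by (-2, -2, 0).
With v₂ = -2, v = (-2, -2, 0), so v₃ = 0.

0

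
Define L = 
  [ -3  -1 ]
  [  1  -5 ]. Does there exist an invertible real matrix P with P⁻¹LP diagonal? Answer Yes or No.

No

Characteristic polynomial: p(r) = r^2 + 8r + 16 = (r + 4)^2.
r = -4 has algebraic multiplicity 2; rank(L + 4I) = 1, so geometric multiplicity = 1.
Geometric multiplicity < algebraic multiplicity, so L is not diagonalizable.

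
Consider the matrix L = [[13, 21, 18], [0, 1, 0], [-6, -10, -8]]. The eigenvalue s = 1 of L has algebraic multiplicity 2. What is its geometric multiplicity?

1

L − 1I = [[12, 21, 18], [0, 0, 0], [-6, -10, -9]].
This matrix has rank 2, so its null space has dimension 3 − 2 = 1.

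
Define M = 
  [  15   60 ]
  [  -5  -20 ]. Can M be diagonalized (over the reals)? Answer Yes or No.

Characteristic polynomial: p(μ) = μ^2 + 5μ = μ(μ + 5).
All 2 eigenvalues are distinct, so M is diagonalizable.

Yes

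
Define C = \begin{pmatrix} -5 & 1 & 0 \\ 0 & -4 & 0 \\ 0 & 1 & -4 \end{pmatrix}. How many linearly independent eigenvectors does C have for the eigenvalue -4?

C + 4I = [[-1, 1, 0], [0, 0, 0], [0, 1, 0]].
This matrix has rank 2, so its null space has dimension 3 − 2 = 1.

1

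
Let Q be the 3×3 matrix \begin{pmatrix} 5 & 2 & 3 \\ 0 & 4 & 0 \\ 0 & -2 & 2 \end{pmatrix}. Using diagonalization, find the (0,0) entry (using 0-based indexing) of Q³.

125

Characteristic polynomial: s^3 - 11s^2 + 38s - 40 = (s - 5)(s - 4)(s - 2), so the eigenvalues are 2, 4, 5.
s=2: eigenvector (-1, 0, 1).
s=4: eigenvector (1, 1, -1).
s=5: eigenvector (1, 0, 0).
P = [[-1, 1, 1], [0, 1, 0], [1, -1, 0]], D = diag(2, 4, 5), P⁻¹ = [[0, 1, 1], [0, 1, 0], [1, 0, 1]].
Q³ = P·diag(8, 64, 125)·P⁻¹ = [[125, 56, 117], [0, 64, 0], [0, -56, 8]].
The requested entry is 125.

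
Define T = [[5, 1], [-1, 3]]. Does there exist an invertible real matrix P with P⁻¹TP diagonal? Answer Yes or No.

Characteristic polynomial: p(λ) = λ^2 - 8λ + 16 = (λ - 4)^2.
λ = 4 has algebraic multiplicity 2; rank(T − 4I) = 1, so geometric multiplicity = 1.
Geometric multiplicity < algebraic multiplicity, so T is not diagonalizable.

No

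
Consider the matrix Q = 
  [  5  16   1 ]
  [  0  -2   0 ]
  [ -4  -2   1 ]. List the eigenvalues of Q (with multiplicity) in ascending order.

-2, 3, 3

Characteristic polynomial: p(μ) = μ^3 - 4μ^2 - 3μ + 18 = (μ - 3)^2(μ + 2).
Roots (with multiplicity): -2, 3, 3.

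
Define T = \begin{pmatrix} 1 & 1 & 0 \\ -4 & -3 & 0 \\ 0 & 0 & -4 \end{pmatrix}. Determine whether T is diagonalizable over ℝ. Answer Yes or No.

Characteristic polynomial: p(λ) = λ^3 + 6λ^2 + 9λ + 4 = (λ + 1)^2(λ + 4).
λ = -1 has algebraic multiplicity 2; rank(T + 1I) = 2, so geometric multiplicity = 1.
Geometric multiplicity < algebraic multiplicity, so T is not diagonalizable.

No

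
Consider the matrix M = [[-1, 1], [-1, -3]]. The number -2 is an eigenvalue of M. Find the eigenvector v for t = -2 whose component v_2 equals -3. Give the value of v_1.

3

M + 2I = [[1, 1], [-1, -1]].
Solving (M + 2I)v = 0 gives the eigenspace spanned by (3, -3).
With v_2 = -3, v = (3, -3), so v_1 = 3.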